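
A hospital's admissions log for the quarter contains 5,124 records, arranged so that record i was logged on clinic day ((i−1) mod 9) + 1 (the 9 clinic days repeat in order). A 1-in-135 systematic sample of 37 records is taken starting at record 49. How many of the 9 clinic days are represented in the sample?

Consecutive selections differ by k = 135, so their clinic day numbers differ by 135 mod 9 = 0.
gcd(135, 9) = 9, so the sample visits 9/9 = 1 distinct residues mod 9.
Start 49 is clinic day 4; the clinic days hit are 4.

1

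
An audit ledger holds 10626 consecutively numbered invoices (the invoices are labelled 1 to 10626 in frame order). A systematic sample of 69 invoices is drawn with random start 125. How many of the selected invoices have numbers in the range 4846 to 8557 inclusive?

k = 10626/69 = 154
First selection ≥ 4846: 125 + ⌈(4846−125)/154⌉·154 = 125 + 31×154 = 4899
Last selection ≤ 8557: 125 + ⌊(8557−125)/154⌋·154 = 125 + 54×154 = 8441
Count = 54 − 31 + 1 = 24

24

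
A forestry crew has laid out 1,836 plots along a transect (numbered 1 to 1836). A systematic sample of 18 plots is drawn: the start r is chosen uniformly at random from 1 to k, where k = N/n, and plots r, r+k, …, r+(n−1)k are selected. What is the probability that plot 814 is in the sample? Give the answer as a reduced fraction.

k = 1836/18 = 102.
Plot 814 is selected iff r ≡ 814 (mod 102); exactly one such r in {1,…,102}.
Inclusion probability = 1/102.

1/102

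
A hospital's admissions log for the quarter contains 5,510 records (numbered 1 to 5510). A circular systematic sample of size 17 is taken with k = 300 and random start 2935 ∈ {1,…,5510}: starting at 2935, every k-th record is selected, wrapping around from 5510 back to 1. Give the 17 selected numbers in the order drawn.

Selection 1: 2935
Selection 2: 2935 + 300 = 3235
Selection 3: 3235 + 300 = 3535
Selection 4: 3535 + 300 = 3835
Selection 5: 3835 + 300 = 4135
Selection 6: 4135 + 300 = 4435
Selection 7: 4435 + 300 = 4735
Selection 8: 4735 + 300 = 5035
Selection 9: 5035 + 300 = 5335
Selection 10: 5335 + 300 = 5635 → 5635 − 5510 = 125
Selection 11: 125 + 300 = 425
Selection 12: 425 + 300 = 725
Selection 13: 725 + 300 = 1025
Selection 14: 1025 + 300 = 1325
Selection 15: 1325 + 300 = 1625
Selection 16: 1625 + 300 = 1925
Selection 17: 1925 + 300 = 2225

2935, 3235, 3535, 3835, 4135, 4435, 4735, 5035, 5335, 125, 425, 725, 1025, 1325, 1625, 1925, 2225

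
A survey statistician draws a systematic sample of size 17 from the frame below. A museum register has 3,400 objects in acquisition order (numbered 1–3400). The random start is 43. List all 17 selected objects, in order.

k = N/n = 3400/17 = 200
object 1: 43
object 2: 43 + 200 = 243
object 3: 243 + 200 = 443
object 4: 443 + 200 = 643
object 5: 643 + 200 = 843
object 6: 843 + 200 = 1043
object 7: 1043 + 200 = 1243
object 8: 1243 + 200 = 1443
object 9: 1443 + 200 = 1643
object 10: 1643 + 200 = 1843
object 11: 1843 + 200 = 2043
object 12: 2043 + 200 = 2243
object 13: 2243 + 200 = 2443
object 14: 2443 + 200 = 2643
object 15: 2643 + 200 = 2843
object 16: 2843 + 200 = 3043
object 17: 3043 + 200 = 3243

43, 243, 443, 643, 843, 1043, 1243, 1443, 1643, 1843, 2043, 2243, 2443, 2643, 2843, 3043, 3243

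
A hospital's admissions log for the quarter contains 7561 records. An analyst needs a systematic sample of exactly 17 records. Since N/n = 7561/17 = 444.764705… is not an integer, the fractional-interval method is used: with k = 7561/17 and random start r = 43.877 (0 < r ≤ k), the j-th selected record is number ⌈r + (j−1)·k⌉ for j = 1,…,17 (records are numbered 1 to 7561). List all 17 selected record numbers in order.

44, 489, 934, 1379, 1823, 2268, 2713, 3158, 3602, 4047, 4492, 4937, 5382, 5826, 6271, 6716, 7161

j=1: r + 0k = 43.877 → ⌈·⌉ = 44
j=2: r + 1k = 488.641705… → ⌈·⌉ = 489
j=3: r + 2k = 933.406411… → ⌈·⌉ = 934
j=4: r + 3k = 1378.171117… → ⌈·⌉ = 1379
j=5: r + 4k = 1822.935823… → ⌈·⌉ = 1823
j=6: r + 5k = 2267.700529… → ⌈·⌉ = 2268
j=7: r + 6k = 2712.465235… → ⌈·⌉ = 2713
j=8: r + 7k = 3157.229941… → ⌈·⌉ = 3158
j=9: r + 8k = 3601.994647… → ⌈·⌉ = 3602
j=10: r + 9k = 4046.759352… → ⌈·⌉ = 4047
j=11: r + 10k = 4491.524058… → ⌈·⌉ = 4492
j=12: r + 11k = 4936.288764… → ⌈·⌉ = 4937
j=13: r + 12k = 5381.053470… → ⌈·⌉ = 5382
j=14: r + 13k = 5825.818176… → ⌈·⌉ = 5826
j=15: r + 14k = 6270.582882… → ⌈·⌉ = 6271
j=16: r + 15k = 6715.347588… → ⌈·⌉ = 6716
j=17: r + 16k = 7160.112294… → ⌈·⌉ = 7161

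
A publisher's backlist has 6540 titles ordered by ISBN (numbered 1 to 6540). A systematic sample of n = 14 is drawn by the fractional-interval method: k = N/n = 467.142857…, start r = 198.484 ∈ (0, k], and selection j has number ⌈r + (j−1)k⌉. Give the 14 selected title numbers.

j=1: r + 0k = 198.484 → ⌈·⌉ = 199
j=2: r + 1k = 665.626857… → ⌈·⌉ = 666
j=3: r + 2k = 1132.769714… → ⌈·⌉ = 1133
j=4: r + 3k = 1599.912571… → ⌈·⌉ = 1600
j=5: r + 4k = 2067.055428… → ⌈·⌉ = 2068
j=6: r + 5k = 2534.198285… → ⌈·⌉ = 2535
j=7: r + 6k = 3001.341142… → ⌈·⌉ = 3002
j=8: r + 7k = 3468.484 → ⌈·⌉ = 3469
j=9: r + 8k = 3935.626857… → ⌈·⌉ = 3936
j=10: r + 9k = 4402.769714… → ⌈·⌉ = 4403
j=11: r + 10k = 4869.912571… → ⌈·⌉ = 4870
j=12: r + 11k = 5337.055428… → ⌈·⌉ = 5338
j=13: r + 12k = 5804.198285… → ⌈·⌉ = 5805
j=14: r + 13k = 6271.341142… → ⌈·⌉ = 6272

199, 666, 1133, 1600, 2068, 2535, 3002, 3469, 3936, 4403, 4870, 5338, 5805, 6272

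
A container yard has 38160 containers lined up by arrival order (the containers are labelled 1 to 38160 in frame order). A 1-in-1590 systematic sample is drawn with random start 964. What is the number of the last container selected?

37534

k = 1590
24th selection = r + (24−1)·k = 964 + 23×1590 = 964 + 36570 = 37534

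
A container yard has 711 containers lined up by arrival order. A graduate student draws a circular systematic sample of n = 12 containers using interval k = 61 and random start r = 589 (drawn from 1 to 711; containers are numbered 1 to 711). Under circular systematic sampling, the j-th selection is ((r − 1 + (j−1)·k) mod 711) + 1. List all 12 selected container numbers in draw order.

589, 650, 711, 61, 122, 183, 244, 305, 366, 427, 488, 549

Selection 1: 589
Selection 2: 589 + 61 = 650
Selection 3: 650 + 61 = 711
Selection 4: 711 + 61 = 772 → 772 − 711 = 61
Selection 5: 61 + 61 = 122
Selection 6: 122 + 61 = 183
Selection 7: 183 + 61 = 244
Selection 8: 244 + 61 = 305
Selection 9: 305 + 61 = 366
Selection 10: 366 + 61 = 427
Selection 11: 427 + 61 = 488
Selection 12: 488 + 61 = 549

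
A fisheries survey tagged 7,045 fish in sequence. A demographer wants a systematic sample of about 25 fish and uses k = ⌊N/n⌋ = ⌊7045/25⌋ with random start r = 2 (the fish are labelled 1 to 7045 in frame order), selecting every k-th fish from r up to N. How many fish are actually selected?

26

k = ⌊7045/25⌋ = 281
Achieved size = ⌊(7045 − 2)/281⌋ + 1 = ⌊7043/281⌋ + 1 = 25 + 1 = 26
(last selection: 2 + 25×281 = 7027 ≤ 7045; next would be 7308 > 7045)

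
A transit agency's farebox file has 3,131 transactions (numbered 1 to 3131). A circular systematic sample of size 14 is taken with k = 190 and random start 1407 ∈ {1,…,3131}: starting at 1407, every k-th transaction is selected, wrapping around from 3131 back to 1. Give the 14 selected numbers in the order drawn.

1407, 1597, 1787, 1977, 2167, 2357, 2547, 2737, 2927, 3117, 176, 366, 556, 746

Selection 1: 1407
Selection 2: 1407 + 190 = 1597
Selection 3: 1597 + 190 = 1787
Selection 4: 1787 + 190 = 1977
Selection 5: 1977 + 190 = 2167
Selection 6: 2167 + 190 = 2357
Selection 7: 2357 + 190 = 2547
Selection 8: 2547 + 190 = 2737
Selection 9: 2737 + 190 = 2927
Selection 10: 2927 + 190 = 3117
Selection 11: 3117 + 190 = 3307 → 3307 − 3131 = 176
Selection 12: 176 + 190 = 366
Selection 13: 366 + 190 = 556
Selection 14: 556 + 190 = 746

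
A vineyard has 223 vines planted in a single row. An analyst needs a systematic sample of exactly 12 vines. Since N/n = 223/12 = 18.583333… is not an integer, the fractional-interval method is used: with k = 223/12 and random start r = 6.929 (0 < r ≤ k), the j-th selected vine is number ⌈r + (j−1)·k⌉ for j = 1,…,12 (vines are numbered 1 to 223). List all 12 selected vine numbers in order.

j=1: r + 0k = 6.929 → ⌈·⌉ = 7
j=2: r + 1k = 25.512333… → ⌈·⌉ = 26
j=3: r + 2k = 44.095666… → ⌈·⌉ = 45
j=4: r + 3k = 62.679 → ⌈·⌉ = 63
j=5: r + 4k = 81.262333… → ⌈·⌉ = 82
j=6: r + 5k = 99.845666… → ⌈·⌉ = 100
j=7: r + 6k = 118.429 → ⌈·⌉ = 119
j=8: r + 7k = 137.012333… → ⌈·⌉ = 138
j=9: r + 8k = 155.595666… → ⌈·⌉ = 156
j=10: r + 9k = 174.179 → ⌈·⌉ = 175
j=11: r + 10k = 192.762333… → ⌈·⌉ = 193
j=12: r + 11k = 211.345666… → ⌈·⌉ = 212

7, 26, 45, 63, 82, 100, 119, 138, 156, 175, 193, 212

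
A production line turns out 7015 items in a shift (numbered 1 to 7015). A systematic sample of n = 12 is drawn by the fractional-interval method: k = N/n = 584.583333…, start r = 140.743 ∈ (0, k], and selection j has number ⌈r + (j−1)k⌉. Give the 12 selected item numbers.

141, 726, 1310, 1895, 2480, 3064, 3649, 4233, 4818, 5402, 5987, 6572

j=1: r + 0k = 140.743 → ⌈·⌉ = 141
j=2: r + 1k = 725.326333… → ⌈·⌉ = 726
j=3: r + 2k = 1309.909666… → ⌈·⌉ = 1310
j=4: r + 3k = 1894.493 → ⌈·⌉ = 1895
j=5: r + 4k = 2479.076333… → ⌈·⌉ = 2480
j=6: r + 5k = 3063.659666… → ⌈·⌉ = 3064
j=7: r + 6k = 3648.243 → ⌈·⌉ = 3649
j=8: r + 7k = 4232.826333… → ⌈·⌉ = 4233
j=9: r + 8k = 4817.409666… → ⌈·⌉ = 4818
j=10: r + 9k = 5401.993 → ⌈·⌉ = 5402
j=11: r + 10k = 5986.576333… → ⌈·⌉ = 5987
j=12: r + 11k = 6571.159666… → ⌈·⌉ = 6572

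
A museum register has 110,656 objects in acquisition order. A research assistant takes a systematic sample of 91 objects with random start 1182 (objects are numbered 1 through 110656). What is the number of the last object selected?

110622

k = 110656/91 = 1216
91st selection = r + (91−1)·k = 1182 + 90×1216 = 1182 + 109440 = 110622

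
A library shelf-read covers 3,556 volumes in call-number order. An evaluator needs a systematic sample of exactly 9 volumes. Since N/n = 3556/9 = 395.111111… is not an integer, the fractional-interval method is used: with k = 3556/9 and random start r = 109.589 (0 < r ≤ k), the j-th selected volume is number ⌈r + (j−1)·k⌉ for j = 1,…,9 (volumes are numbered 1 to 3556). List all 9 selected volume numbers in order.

110, 505, 900, 1295, 1691, 2086, 2481, 2876, 3271

j=1: r + 0k = 109.589 → ⌈·⌉ = 110
j=2: r + 1k = 504.700111… → ⌈·⌉ = 505
j=3: r + 2k = 899.811222… → ⌈·⌉ = 900
j=4: r + 3k = 1294.922333… → ⌈·⌉ = 1295
j=5: r + 4k = 1690.033444… → ⌈·⌉ = 1691
j=6: r + 5k = 2085.144555… → ⌈·⌉ = 2086
j=7: r + 6k = 2480.255666… → ⌈·⌉ = 2481
j=8: r + 7k = 2875.366777… → ⌈·⌉ = 2876
j=9: r + 8k = 3270.477888… → ⌈·⌉ = 3271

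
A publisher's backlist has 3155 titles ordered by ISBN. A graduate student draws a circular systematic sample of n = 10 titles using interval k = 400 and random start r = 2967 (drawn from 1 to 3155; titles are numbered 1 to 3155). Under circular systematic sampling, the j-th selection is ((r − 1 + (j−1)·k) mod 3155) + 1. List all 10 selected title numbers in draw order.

2967, 212, 612, 1012, 1412, 1812, 2212, 2612, 3012, 257

Selection 1: 2967
Selection 2: 2967 + 400 = 3367 → 3367 − 3155 = 212
Selection 3: 212 + 400 = 612
Selection 4: 612 + 400 = 1012
Selection 5: 1012 + 400 = 1412
Selection 6: 1412 + 400 = 1812
Selection 7: 1812 + 400 = 2212
Selection 8: 2212 + 400 = 2612
Selection 9: 2612 + 400 = 3012
Selection 10: 3012 + 400 = 3412 → 3412 − 3155 = 257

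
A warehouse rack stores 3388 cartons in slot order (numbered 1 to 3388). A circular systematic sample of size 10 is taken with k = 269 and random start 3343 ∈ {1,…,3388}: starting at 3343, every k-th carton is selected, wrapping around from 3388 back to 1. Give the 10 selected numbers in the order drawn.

Selection 1: 3343
Selection 2: 3343 + 269 = 3612 → 3612 − 3388 = 224
Selection 3: 224 + 269 = 493
Selection 4: 493 + 269 = 762
Selection 5: 762 + 269 = 1031
Selection 6: 1031 + 269 = 1300
Selection 7: 1300 + 269 = 1569
Selection 8: 1569 + 269 = 1838
Selection 9: 1838 + 269 = 2107
Selection 10: 2107 + 269 = 2376

3343, 224, 493, 762, 1031, 1300, 1569, 1838, 2107, 2376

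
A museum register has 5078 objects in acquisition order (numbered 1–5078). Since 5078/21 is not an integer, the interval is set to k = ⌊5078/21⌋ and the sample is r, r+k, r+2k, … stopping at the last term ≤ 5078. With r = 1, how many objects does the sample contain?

k = ⌊5078/21⌋ = 241
Achieved size = ⌊(5078 − 1)/241⌋ + 1 = ⌊5077/241⌋ + 1 = 21 + 1 = 22
(last selection: 1 + 21×241 = 5062 ≤ 5078; next would be 5303 > 5078)

22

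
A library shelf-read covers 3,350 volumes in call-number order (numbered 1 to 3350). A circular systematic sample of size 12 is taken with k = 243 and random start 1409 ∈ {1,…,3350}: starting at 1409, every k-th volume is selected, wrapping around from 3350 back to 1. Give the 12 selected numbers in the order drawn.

1409, 1652, 1895, 2138, 2381, 2624, 2867, 3110, 3, 246, 489, 732

Selection 1: 1409
Selection 2: 1409 + 243 = 1652
Selection 3: 1652 + 243 = 1895
Selection 4: 1895 + 243 = 2138
Selection 5: 2138 + 243 = 2381
Selection 6: 2381 + 243 = 2624
Selection 7: 2624 + 243 = 2867
Selection 8: 2867 + 243 = 3110
Selection 9: 3110 + 243 = 3353 → 3353 − 3350 = 3
Selection 10: 3 + 243 = 246
Selection 11: 246 + 243 = 489
Selection 12: 489 + 243 = 732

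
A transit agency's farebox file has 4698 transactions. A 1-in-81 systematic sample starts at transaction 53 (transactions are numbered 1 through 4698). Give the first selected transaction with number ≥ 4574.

4589

k = 81
Steps past start: ⌈(4574 − 53)/81⌉ = ⌈4521/81⌉ = 56
Selected transaction: 53 + 56×81 = 4589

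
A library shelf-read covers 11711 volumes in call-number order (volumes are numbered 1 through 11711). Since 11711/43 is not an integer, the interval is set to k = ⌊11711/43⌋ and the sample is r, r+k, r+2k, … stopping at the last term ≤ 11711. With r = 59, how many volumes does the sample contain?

43

k = ⌊11711/43⌋ = 272
Achieved size = ⌊(11711 − 59)/272⌋ + 1 = ⌊11652/272⌋ + 1 = 42 + 1 = 43
(last selection: 59 + 42×272 = 11483 ≤ 11711; next would be 11755 > 11711)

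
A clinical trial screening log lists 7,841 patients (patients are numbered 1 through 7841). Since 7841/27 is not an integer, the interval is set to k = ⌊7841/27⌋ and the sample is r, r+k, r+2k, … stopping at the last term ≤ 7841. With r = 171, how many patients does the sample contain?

k = ⌊7841/27⌋ = 290
Achieved size = ⌊(7841 − 171)/290⌋ + 1 = ⌊7670/290⌋ + 1 = 26 + 1 = 27
(last selection: 171 + 26×290 = 7711 ≤ 7841; next would be 8001 > 7841)

27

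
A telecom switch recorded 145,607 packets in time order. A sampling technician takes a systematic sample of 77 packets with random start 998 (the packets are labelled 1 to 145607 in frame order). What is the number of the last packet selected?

144714

k = 145607/77 = 1891
77th selection = r + (77−1)·k = 998 + 76×1891 = 998 + 143716 = 144714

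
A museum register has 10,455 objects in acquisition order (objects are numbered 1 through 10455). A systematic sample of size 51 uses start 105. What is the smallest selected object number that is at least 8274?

8305

k = 10455/51 = 205
Steps past start: ⌈(8274 − 105)/205⌉ = ⌈8169/205⌉ = 40
Selected object: 105 + 40×205 = 8305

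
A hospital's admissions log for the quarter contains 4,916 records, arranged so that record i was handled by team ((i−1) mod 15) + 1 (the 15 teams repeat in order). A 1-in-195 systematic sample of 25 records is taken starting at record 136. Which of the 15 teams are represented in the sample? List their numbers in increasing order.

1

Consecutive selections differ by k = 195, so their team numbers differ by 195 mod 15 = 0.
gcd(195, 15) = 15, so the sample visits 15/15 = 1 distinct residues mod 15.
Start 136 is team 1; the teams hit are 1.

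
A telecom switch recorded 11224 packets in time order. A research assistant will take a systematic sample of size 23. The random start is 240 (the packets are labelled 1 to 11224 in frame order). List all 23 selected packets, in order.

k = N/n = 11224/23 = 488
packet 1: 240
packet 2: 240 + 488 = 728
packet 3: 728 + 488 = 1216
packet 4: 1216 + 488 = 1704
packet 5: 1704 + 488 = 2192
packet 6: 2192 + 488 = 2680
packet 7: 2680 + 488 = 3168
packet 8: 3168 + 488 = 3656
packet 9: 3656 + 488 = 4144
packet 10: 4144 + 488 = 4632
packet 11: 4632 + 488 = 5120
packet 12: 5120 + 488 = 5608
packet 13: 5608 + 488 = 6096
packet 14: 6096 + 488 = 6584
packet 15: 6584 + 488 = 7072
packet 16: 7072 + 488 = 7560
packet 17: 7560 + 488 = 8048
packet 18: 8048 + 488 = 8536
packet 19: 8536 + 488 = 9024
packet 20: 9024 + 488 = 9512
packet 21: 9512 + 488 = 10000
packet 22: 10000 + 488 = 10488
packet 23: 10488 + 488 = 10976

240, 728, 1216, 1704, 2192, 2680, 3168, 3656, 4144, 4632, 5120, 5608, 6096, 6584, 7072, 7560, 8048, 8536, 9024, 9512, 10000, 10488, 10976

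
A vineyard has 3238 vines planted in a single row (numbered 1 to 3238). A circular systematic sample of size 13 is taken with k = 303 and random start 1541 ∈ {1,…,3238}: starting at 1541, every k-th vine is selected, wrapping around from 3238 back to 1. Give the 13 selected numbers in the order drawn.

1541, 1844, 2147, 2450, 2753, 3056, 121, 424, 727, 1030, 1333, 1636, 1939

Selection 1: 1541
Selection 2: 1541 + 303 = 1844
Selection 3: 1844 + 303 = 2147
Selection 4: 2147 + 303 = 2450
Selection 5: 2450 + 303 = 2753
Selection 6: 2753 + 303 = 3056
Selection 7: 3056 + 303 = 3359 → 3359 − 3238 = 121
Selection 8: 121 + 303 = 424
Selection 9: 424 + 303 = 727
Selection 10: 727 + 303 = 1030
Selection 11: 1030 + 303 = 1333
Selection 12: 1333 + 303 = 1636
Selection 13: 1636 + 303 = 1939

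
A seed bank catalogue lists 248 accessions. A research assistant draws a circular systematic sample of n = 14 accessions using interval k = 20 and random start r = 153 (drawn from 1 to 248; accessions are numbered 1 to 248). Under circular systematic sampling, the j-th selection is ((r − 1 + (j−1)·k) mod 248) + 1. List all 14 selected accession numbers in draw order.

153, 173, 193, 213, 233, 5, 25, 45, 65, 85, 105, 125, 145, 165

Selection 1: 153
Selection 2: 153 + 20 = 173
Selection 3: 173 + 20 = 193
Selection 4: 193 + 20 = 213
Selection 5: 213 + 20 = 233
Selection 6: 233 + 20 = 253 → 253 − 248 = 5
Selection 7: 5 + 20 = 25
Selection 8: 25 + 20 = 45
Selection 9: 45 + 20 = 65
Selection 10: 65 + 20 = 85
Selection 11: 85 + 20 = 105
Selection 12: 105 + 20 = 125
Selection 13: 125 + 20 = 145
Selection 14: 145 + 20 = 165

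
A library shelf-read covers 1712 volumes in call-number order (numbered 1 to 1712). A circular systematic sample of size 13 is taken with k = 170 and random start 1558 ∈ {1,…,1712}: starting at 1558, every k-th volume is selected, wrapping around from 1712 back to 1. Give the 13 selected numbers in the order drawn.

Selection 1: 1558
Selection 2: 1558 + 170 = 1728 → 1728 − 1712 = 16
Selection 3: 16 + 170 = 186
Selection 4: 186 + 170 = 356
Selection 5: 356 + 170 = 526
Selection 6: 526 + 170 = 696
Selection 7: 696 + 170 = 866
Selection 8: 866 + 170 = 1036
Selection 9: 1036 + 170 = 1206
Selection 10: 1206 + 170 = 1376
Selection 11: 1376 + 170 = 1546
Selection 12: 1546 + 170 = 1716 → 1716 − 1712 = 4
Selection 13: 4 + 170 = 174

1558, 16, 186, 356, 526, 696, 866, 1036, 1206, 1376, 1546, 4, 174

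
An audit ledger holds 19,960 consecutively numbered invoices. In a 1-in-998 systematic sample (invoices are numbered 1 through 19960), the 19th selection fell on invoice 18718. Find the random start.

k = 998
r = 18718 − (19−1)×998 = 18718 − 17964 = 754

754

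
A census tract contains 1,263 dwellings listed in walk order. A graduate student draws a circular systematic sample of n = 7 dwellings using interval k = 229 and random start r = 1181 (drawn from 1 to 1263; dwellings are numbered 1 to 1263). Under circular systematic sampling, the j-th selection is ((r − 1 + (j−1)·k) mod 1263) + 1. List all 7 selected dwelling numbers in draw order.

1181, 147, 376, 605, 834, 1063, 29

Selection 1: 1181
Selection 2: 1181 + 229 = 1410 → 1410 − 1263 = 147
Selection 3: 147 + 229 = 376
Selection 4: 376 + 229 = 605
Selection 5: 605 + 229 = 834
Selection 6: 834 + 229 = 1063
Selection 7: 1063 + 229 = 1292 → 1292 − 1263 = 29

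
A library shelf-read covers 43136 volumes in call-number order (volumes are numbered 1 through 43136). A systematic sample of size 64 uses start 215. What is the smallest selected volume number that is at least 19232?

k = 43136/64 = 674
Steps past start: ⌈(19232 − 215)/674⌉ = ⌈19017/674⌉ = 29
Selected volume: 215 + 29×674 = 19761

19761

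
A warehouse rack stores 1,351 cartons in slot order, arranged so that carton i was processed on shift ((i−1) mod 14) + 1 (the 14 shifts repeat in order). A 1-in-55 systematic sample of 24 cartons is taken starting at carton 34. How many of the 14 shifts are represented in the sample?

Consecutive selections differ by k = 55, so their shift numbers differ by 55 mod 14 = 13.
gcd(55, 14) = 1, so the sample visits 14/1 = 14 distinct residues mod 14.
Start 34 is shift 6; the shifts hit are 1, 2, 3, 4, 5, 6, 7, 8, 9, 10, 11, 12, 13, 14.

14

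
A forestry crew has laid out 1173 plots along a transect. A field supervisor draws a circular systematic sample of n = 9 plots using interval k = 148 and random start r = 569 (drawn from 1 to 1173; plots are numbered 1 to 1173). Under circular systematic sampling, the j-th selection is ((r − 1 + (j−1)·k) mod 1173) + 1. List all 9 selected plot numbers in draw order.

Selection 1: 569
Selection 2: 569 + 148 = 717
Selection 3: 717 + 148 = 865
Selection 4: 865 + 148 = 1013
Selection 5: 1013 + 148 = 1161
Selection 6: 1161 + 148 = 1309 → 1309 − 1173 = 136
Selection 7: 136 + 148 = 284
Selection 8: 284 + 148 = 432
Selection 9: 432 + 148 = 580

569, 717, 865, 1013, 1161, 136, 284, 432, 580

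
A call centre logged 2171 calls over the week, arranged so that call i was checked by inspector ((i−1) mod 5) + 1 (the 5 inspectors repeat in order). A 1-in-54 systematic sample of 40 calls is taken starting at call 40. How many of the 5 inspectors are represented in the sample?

Consecutive selections differ by k = 54, so their inspector numbers differ by 54 mod 5 = 4.
gcd(54, 5) = 1, so the sample visits 5/1 = 5 distinct residues mod 5.
Start 40 is inspector 5; the inspectors hit are 1, 2, 3, 4, 5.

5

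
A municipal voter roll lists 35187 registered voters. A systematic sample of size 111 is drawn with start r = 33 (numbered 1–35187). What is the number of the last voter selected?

k = 35187/111 = 317
111th selection = r + (111−1)·k = 33 + 110×317 = 33 + 34870 = 34903

34903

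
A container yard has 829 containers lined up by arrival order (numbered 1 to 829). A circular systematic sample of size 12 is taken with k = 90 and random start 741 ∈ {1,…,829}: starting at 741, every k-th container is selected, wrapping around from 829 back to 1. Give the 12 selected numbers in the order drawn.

Selection 1: 741
Selection 2: 741 + 90 = 831 → 831 − 829 = 2
Selection 3: 2 + 90 = 92
Selection 4: 92 + 90 = 182
Selection 5: 182 + 90 = 272
Selection 6: 272 + 90 = 362
Selection 7: 362 + 90 = 452
Selection 8: 452 + 90 = 542
Selection 9: 542 + 90 = 632
Selection 10: 632 + 90 = 722
Selection 11: 722 + 90 = 812
Selection 12: 812 + 90 = 902 → 902 − 829 = 73

741, 2, 92, 182, 272, 362, 452, 542, 632, 722, 812, 73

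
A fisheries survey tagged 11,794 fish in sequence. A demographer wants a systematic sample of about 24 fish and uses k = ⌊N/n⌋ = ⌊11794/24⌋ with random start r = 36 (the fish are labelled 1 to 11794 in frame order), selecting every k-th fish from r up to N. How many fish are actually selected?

24

k = ⌊11794/24⌋ = 491
Achieved size = ⌊(11794 − 36)/491⌋ + 1 = ⌊11758/491⌋ + 1 = 23 + 1 = 24
(last selection: 36 + 23×491 = 11329 ≤ 11794; next would be 11820 > 11794)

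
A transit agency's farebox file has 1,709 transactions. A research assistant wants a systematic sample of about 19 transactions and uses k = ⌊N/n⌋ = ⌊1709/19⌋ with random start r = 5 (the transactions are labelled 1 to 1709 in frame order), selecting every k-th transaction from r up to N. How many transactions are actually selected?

k = ⌊1709/19⌋ = 89
Achieved size = ⌊(1709 − 5)/89⌋ + 1 = ⌊1704/89⌋ + 1 = 19 + 1 = 20
(last selection: 5 + 19×89 = 1696 ≤ 1709; next would be 1785 > 1709)

20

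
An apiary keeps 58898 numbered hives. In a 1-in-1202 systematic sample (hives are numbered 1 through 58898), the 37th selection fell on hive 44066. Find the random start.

794

k = 1202
r = 44066 − (37−1)×1202 = 44066 − 43272 = 794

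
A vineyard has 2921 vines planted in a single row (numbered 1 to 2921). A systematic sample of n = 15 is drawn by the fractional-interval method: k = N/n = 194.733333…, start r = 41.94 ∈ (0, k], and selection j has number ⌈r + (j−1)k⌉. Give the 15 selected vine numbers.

42, 237, 432, 627, 821, 1016, 1211, 1406, 1600, 1795, 1990, 2185, 2379, 2574, 2769

j=1: r + 0k = 41.94 → ⌈·⌉ = 42
j=2: r + 1k = 236.673333… → ⌈·⌉ = 237
j=3: r + 2k = 431.406666… → ⌈·⌉ = 432
j=4: r + 3k = 626.14 → ⌈·⌉ = 627
j=5: r + 4k = 820.873333… → ⌈·⌉ = 821
j=6: r + 5k = 1015.606666… → ⌈·⌉ = 1016
j=7: r + 6k = 1210.34 → ⌈·⌉ = 1211
j=8: r + 7k = 1405.073333… → ⌈·⌉ = 1406
j=9: r + 8k = 1599.806666… → ⌈·⌉ = 1600
j=10: r + 9k = 1794.54 → ⌈·⌉ = 1795
j=11: r + 10k = 1989.273333… → ⌈·⌉ = 1990
j=12: r + 11k = 2184.006666… → ⌈·⌉ = 2185
j=13: r + 12k = 2378.74 → ⌈·⌉ = 2379
j=14: r + 13k = 2573.473333… → ⌈·⌉ = 2574
j=15: r + 14k = 2768.206666… → ⌈·⌉ = 2769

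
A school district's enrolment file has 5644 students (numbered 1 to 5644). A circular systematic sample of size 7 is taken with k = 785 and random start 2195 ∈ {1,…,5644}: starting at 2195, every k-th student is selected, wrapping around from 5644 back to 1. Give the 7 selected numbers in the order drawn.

Selection 1: 2195
Selection 2: 2195 + 785 = 2980
Selection 3: 2980 + 785 = 3765
Selection 4: 3765 + 785 = 4550
Selection 5: 4550 + 785 = 5335
Selection 6: 5335 + 785 = 6120 → 6120 − 5644 = 476
Selection 7: 476 + 785 = 1261

2195, 2980, 3765, 4550, 5335, 476, 1261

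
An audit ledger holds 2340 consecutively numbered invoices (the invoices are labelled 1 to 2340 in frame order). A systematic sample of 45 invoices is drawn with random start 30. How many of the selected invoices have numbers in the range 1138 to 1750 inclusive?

k = 2340/45 = 52
First selection ≥ 1138: 30 + ⌈(1138−30)/52⌉·52 = 30 + 22×52 = 1174
Last selection ≤ 1750: 30 + ⌊(1750−30)/52⌋·52 = 30 + 33×52 = 1746
Count = 33 − 22 + 1 = 12

12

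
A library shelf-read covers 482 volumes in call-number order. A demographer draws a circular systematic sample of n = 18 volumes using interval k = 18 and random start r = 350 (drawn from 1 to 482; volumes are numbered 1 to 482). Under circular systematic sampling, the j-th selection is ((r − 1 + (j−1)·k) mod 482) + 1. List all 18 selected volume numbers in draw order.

350, 368, 386, 404, 422, 440, 458, 476, 12, 30, 48, 66, 84, 102, 120, 138, 156, 174

Selection 1: 350
Selection 2: 350 + 18 = 368
Selection 3: 368 + 18 = 386
Selection 4: 386 + 18 = 404
Selection 5: 404 + 18 = 422
Selection 6: 422 + 18 = 440
Selection 7: 440 + 18 = 458
Selection 8: 458 + 18 = 476
Selection 9: 476 + 18 = 494 → 494 − 482 = 12
Selection 10: 12 + 18 = 30
Selection 11: 30 + 18 = 48
Selection 12: 48 + 18 = 66
Selection 13: 66 + 18 = 84
Selection 14: 84 + 18 = 102
Selection 15: 102 + 18 = 120
Selection 16: 120 + 18 = 138
Selection 17: 138 + 18 = 156
Selection 18: 156 + 18 = 174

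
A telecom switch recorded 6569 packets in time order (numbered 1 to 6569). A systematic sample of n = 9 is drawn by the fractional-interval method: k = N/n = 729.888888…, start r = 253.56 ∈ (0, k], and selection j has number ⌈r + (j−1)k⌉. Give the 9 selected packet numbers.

254, 984, 1714, 2444, 3174, 3904, 4633, 5363, 6093

j=1: r + 0k = 253.56 → ⌈·⌉ = 254
j=2: r + 1k = 983.448888… → ⌈·⌉ = 984
j=3: r + 2k = 1713.337777… → ⌈·⌉ = 1714
j=4: r + 3k = 2443.226666… → ⌈·⌉ = 2444
j=5: r + 4k = 3173.115555… → ⌈·⌉ = 3174
j=6: r + 5k = 3903.004444… → ⌈·⌉ = 3904
j=7: r + 6k = 4632.893333… → ⌈·⌉ = 4633
j=8: r + 7k = 5362.782222… → ⌈·⌉ = 5363
j=9: r + 8k = 6092.671111… → ⌈·⌉ = 6093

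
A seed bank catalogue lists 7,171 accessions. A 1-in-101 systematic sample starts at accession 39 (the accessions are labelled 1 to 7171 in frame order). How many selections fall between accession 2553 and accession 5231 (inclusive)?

k = 101
First selection ≥ 2553: 39 + ⌈(2553−39)/101⌉·101 = 39 + 25×101 = 2564
Last selection ≤ 5231: 39 + ⌊(5231−39)/101⌋·101 = 39 + 51×101 = 5190
Count = 51 − 25 + 1 = 27

27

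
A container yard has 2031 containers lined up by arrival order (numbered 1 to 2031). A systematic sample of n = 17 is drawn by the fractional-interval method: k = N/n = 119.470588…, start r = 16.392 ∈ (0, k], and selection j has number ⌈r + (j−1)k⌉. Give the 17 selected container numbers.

17, 136, 256, 375, 495, 614, 734, 853, 973, 1092, 1212, 1331, 1451, 1570, 1689, 1809, 1928

j=1: r + 0k = 16.392 → ⌈·⌉ = 17
j=2: r + 1k = 135.862588… → ⌈·⌉ = 136
j=3: r + 2k = 255.333176… → ⌈·⌉ = 256
j=4: r + 3k = 374.803764… → ⌈·⌉ = 375
j=5: r + 4k = 494.274352… → ⌈·⌉ = 495
j=6: r + 5k = 613.744941… → ⌈·⌉ = 614
j=7: r + 6k = 733.215529… → ⌈·⌉ = 734
j=8: r + 7k = 852.686117… → ⌈·⌉ = 853
j=9: r + 8k = 972.156705… → ⌈·⌉ = 973
j=10: r + 9k = 1091.627294… → ⌈·⌉ = 1092
j=11: r + 10k = 1211.097882… → ⌈·⌉ = 1212
j=12: r + 11k = 1330.568470… → ⌈·⌉ = 1331
j=13: r + 12k = 1450.039058… → ⌈·⌉ = 1451
j=14: r + 13k = 1569.509647… → ⌈·⌉ = 1570
j=15: r + 14k = 1688.980235… → ⌈·⌉ = 1689
j=16: r + 15k = 1808.450823… → ⌈·⌉ = 1809
j=17: r + 16k = 1927.921411… → ⌈·⌉ = 1928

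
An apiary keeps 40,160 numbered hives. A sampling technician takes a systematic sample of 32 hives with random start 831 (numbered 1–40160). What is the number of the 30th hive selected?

k = 40160/32 = 1255
30th selection = r + (30−1)·k = 831 + 29×1255 = 831 + 36395 = 37226

37226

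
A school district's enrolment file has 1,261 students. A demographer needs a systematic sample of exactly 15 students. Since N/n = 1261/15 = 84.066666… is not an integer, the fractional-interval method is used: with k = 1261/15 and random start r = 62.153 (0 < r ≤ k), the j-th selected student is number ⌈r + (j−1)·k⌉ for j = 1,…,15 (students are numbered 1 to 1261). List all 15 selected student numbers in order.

j=1: r + 0k = 62.153 → ⌈·⌉ = 63
j=2: r + 1k = 146.219666… → ⌈·⌉ = 147
j=3: r + 2k = 230.286333… → ⌈·⌉ = 231
j=4: r + 3k = 314.353 → ⌈·⌉ = 315
j=5: r + 4k = 398.419666… → ⌈·⌉ = 399
j=6: r + 5k = 482.486333… → ⌈·⌉ = 483
j=7: r + 6k = 566.553 → ⌈·⌉ = 567
j=8: r + 7k = 650.619666… → ⌈·⌉ = 651
j=9: r + 8k = 734.686333… → ⌈·⌉ = 735
j=10: r + 9k = 818.753 → ⌈·⌉ = 819
j=11: r + 10k = 902.819666… → ⌈·⌉ = 903
j=12: r + 11k = 986.886333… → ⌈·⌉ = 987
j=13: r + 12k = 1070.953 → ⌈·⌉ = 1071
j=14: r + 13k = 1155.019666… → ⌈·⌉ = 1156
j=15: r + 14k = 1239.086333… → ⌈·⌉ = 1240

63, 147, 231, 315, 399, 483, 567, 651, 735, 819, 903, 987, 1071, 1156, 1240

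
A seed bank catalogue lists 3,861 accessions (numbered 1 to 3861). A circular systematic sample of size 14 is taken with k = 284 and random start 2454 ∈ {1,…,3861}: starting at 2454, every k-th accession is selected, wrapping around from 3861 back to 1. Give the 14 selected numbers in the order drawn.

Selection 1: 2454
Selection 2: 2454 + 284 = 2738
Selection 3: 2738 + 284 = 3022
Selection 4: 3022 + 284 = 3306
Selection 5: 3306 + 284 = 3590
Selection 6: 3590 + 284 = 3874 → 3874 − 3861 = 13
Selection 7: 13 + 284 = 297
Selection 8: 297 + 284 = 581
Selection 9: 581 + 284 = 865
Selection 10: 865 + 284 = 1149
Selection 11: 1149 + 284 = 1433
Selection 12: 1433 + 284 = 1717
Selection 13: 1717 + 284 = 2001
Selection 14: 2001 + 284 = 2285

2454, 2738, 3022, 3306, 3590, 13, 297, 581, 865, 1149, 1433, 1717, 2001, 2285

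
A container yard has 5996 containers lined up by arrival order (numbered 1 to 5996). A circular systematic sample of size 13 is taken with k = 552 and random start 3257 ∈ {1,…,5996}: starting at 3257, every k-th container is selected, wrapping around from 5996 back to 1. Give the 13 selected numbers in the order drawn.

3257, 3809, 4361, 4913, 5465, 21, 573, 1125, 1677, 2229, 2781, 3333, 3885

Selection 1: 3257
Selection 2: 3257 + 552 = 3809
Selection 3: 3809 + 552 = 4361
Selection 4: 4361 + 552 = 4913
Selection 5: 4913 + 552 = 5465
Selection 6: 5465 + 552 = 6017 → 6017 − 5996 = 21
Selection 7: 21 + 552 = 573
Selection 8: 573 + 552 = 1125
Selection 9: 1125 + 552 = 1677
Selection 10: 1677 + 552 = 2229
Selection 11: 2229 + 552 = 2781
Selection 12: 2781 + 552 = 3333
Selection 13: 3333 + 552 = 3885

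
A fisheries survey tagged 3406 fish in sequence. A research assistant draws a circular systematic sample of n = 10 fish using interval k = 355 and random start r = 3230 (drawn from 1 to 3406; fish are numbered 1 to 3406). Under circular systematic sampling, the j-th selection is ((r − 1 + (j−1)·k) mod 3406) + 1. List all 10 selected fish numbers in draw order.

3230, 179, 534, 889, 1244, 1599, 1954, 2309, 2664, 3019

Selection 1: 3230
Selection 2: 3230 + 355 = 3585 → 3585 − 3406 = 179
Selection 3: 179 + 355 = 534
Selection 4: 534 + 355 = 889
Selection 5: 889 + 355 = 1244
Selection 6: 1244 + 355 = 1599
Selection 7: 1599 + 355 = 1954
Selection 8: 1954 + 355 = 2309
Selection 9: 2309 + 355 = 2664
Selection 10: 2664 + 355 = 3019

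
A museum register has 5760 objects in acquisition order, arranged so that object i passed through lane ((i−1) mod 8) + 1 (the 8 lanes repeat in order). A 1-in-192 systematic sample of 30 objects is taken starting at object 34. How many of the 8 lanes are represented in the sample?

Consecutive selections differ by k = 192, so their lane numbers differ by 192 mod 8 = 0.
gcd(192, 8) = 8, so the sample visits 8/8 = 1 distinct residues mod 8.
Start 34 is lane 2; the lanes hit are 2.

1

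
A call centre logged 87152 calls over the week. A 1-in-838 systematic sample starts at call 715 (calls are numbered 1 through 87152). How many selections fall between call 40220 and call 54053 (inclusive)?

k = 838
First selection ≥ 40220: 715 + ⌈(40220−715)/838⌉·838 = 715 + 48×838 = 40939
Last selection ≤ 54053: 715 + ⌊(54053−715)/838⌋·838 = 715 + 63×838 = 53509
Count = 63 − 48 + 1 = 16

16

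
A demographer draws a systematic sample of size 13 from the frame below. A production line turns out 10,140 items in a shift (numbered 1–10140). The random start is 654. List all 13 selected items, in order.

654, 1434, 2214, 2994, 3774, 4554, 5334, 6114, 6894, 7674, 8454, 9234, 10014

k = N/n = 10140/13 = 780
item 1: 654
item 2: 654 + 780 = 1434
item 3: 1434 + 780 = 2214
item 4: 2214 + 780 = 2994
item 5: 2994 + 780 = 3774
item 6: 3774 + 780 = 4554
item 7: 4554 + 780 = 5334
item 8: 5334 + 780 = 6114
item 9: 6114 + 780 = 6894
item 10: 6894 + 780 = 7674
item 11: 7674 + 780 = 8454
item 12: 8454 + 780 = 9234
item 13: 9234 + 780 = 10014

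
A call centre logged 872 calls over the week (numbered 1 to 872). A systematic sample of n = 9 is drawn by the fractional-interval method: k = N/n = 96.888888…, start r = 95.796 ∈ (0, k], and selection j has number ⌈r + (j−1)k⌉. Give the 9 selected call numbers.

j=1: r + 0k = 95.796 → ⌈·⌉ = 96
j=2: r + 1k = 192.684888… → ⌈·⌉ = 193
j=3: r + 2k = 289.573777… → ⌈·⌉ = 290
j=4: r + 3k = 386.462666… → ⌈·⌉ = 387
j=5: r + 4k = 483.351555… → ⌈·⌉ = 484
j=6: r + 5k = 580.240444… → ⌈·⌉ = 581
j=7: r + 6k = 677.129333… → ⌈·⌉ = 678
j=8: r + 7k = 774.018222… → ⌈·⌉ = 775
j=9: r + 8k = 870.907111… → ⌈·⌉ = 871

96, 193, 290, 387, 484, 581, 678, 775, 871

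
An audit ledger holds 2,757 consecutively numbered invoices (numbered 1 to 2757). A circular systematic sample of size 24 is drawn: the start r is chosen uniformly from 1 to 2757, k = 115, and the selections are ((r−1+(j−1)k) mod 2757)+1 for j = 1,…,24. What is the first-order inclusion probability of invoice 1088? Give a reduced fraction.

8/919

For each position j, as r ranges over 1…2757 the j-th selection hits every invoice exactly once, so invoice 1088 is selected for exactly 24 of the 2757 starts.
Inclusion probability = 24/2757 = 8/919.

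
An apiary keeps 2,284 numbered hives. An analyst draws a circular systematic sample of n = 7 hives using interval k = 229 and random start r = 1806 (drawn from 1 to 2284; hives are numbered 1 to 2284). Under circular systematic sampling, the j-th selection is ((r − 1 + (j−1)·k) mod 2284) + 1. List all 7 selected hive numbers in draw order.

1806, 2035, 2264, 209, 438, 667, 896

Selection 1: 1806
Selection 2: 1806 + 229 = 2035
Selection 3: 2035 + 229 = 2264
Selection 4: 2264 + 229 = 2493 → 2493 − 2284 = 209
Selection 5: 209 + 229 = 438
Selection 6: 438 + 229 = 667
Selection 7: 667 + 229 = 896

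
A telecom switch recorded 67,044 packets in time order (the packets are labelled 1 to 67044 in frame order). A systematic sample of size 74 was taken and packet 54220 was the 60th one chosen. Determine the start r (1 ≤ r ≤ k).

766

k = 67044/74 = 906
r = 54220 − (60−1)×906 = 54220 − 53454 = 766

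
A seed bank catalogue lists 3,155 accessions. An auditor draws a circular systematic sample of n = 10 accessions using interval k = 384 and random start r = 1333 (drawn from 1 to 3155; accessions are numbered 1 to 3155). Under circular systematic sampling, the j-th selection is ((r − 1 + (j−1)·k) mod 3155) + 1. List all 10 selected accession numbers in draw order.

Selection 1: 1333
Selection 2: 1333 + 384 = 1717
Selection 3: 1717 + 384 = 2101
Selection 4: 2101 + 384 = 2485
Selection 5: 2485 + 384 = 2869
Selection 6: 2869 + 384 = 3253 → 3253 − 3155 = 98
Selection 7: 98 + 384 = 482
Selection 8: 482 + 384 = 866
Selection 9: 866 + 384 = 1250
Selection 10: 1250 + 384 = 1634

1333, 1717, 2101, 2485, 2869, 98, 482, 866, 1250, 1634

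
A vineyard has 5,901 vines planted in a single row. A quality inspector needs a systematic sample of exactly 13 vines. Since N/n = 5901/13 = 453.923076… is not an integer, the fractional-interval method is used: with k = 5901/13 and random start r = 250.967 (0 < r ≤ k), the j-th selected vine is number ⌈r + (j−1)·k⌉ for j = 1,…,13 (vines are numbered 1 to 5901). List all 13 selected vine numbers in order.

j=1: r + 0k = 250.967 → ⌈·⌉ = 251
j=2: r + 1k = 704.890076… → ⌈·⌉ = 705
j=3: r + 2k = 1158.813153… → ⌈·⌉ = 1159
j=4: r + 3k = 1612.736230… → ⌈·⌉ = 1613
j=5: r + 4k = 2066.659307… → ⌈·⌉ = 2067
j=6: r + 5k = 2520.582384… → ⌈·⌉ = 2521
j=7: r + 6k = 2974.505461… → ⌈·⌉ = 2975
j=8: r + 7k = 3428.428538… → ⌈·⌉ = 3429
j=9: r + 8k = 3882.351615… → ⌈·⌉ = 3883
j=10: r + 9k = 4336.274692… → ⌈·⌉ = 4337
j=11: r + 10k = 4790.197769… → ⌈·⌉ = 4791
j=12: r + 11k = 5244.120846… → ⌈·⌉ = 5245
j=13: r + 12k = 5698.043923… → ⌈·⌉ = 5699

251, 705, 1159, 1613, 2067, 2521, 2975, 3429, 3883, 4337, 4791, 5245, 5699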